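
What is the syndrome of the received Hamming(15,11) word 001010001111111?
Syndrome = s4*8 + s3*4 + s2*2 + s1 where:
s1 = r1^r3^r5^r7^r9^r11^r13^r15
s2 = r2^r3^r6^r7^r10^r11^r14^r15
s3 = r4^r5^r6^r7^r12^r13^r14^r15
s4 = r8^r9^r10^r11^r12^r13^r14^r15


s1=0, s2=1, s3=1, s4=1

Syndrome = 14 (error at position 14)


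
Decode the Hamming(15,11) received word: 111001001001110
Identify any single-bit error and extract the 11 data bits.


Syndrome = 0: no error detected

Data: 10101001110 (no errors)


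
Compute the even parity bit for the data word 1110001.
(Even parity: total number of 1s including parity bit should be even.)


Number of 1s in data: 4
Parity bit: 0

0


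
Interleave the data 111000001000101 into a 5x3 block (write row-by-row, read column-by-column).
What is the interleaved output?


Matrix:
  111
  000
  001
  000
  101
Read columns: 100011000010101

100011000010101


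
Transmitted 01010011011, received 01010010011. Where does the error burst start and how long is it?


XOR: 00000001000

Burst at position 7, length 1


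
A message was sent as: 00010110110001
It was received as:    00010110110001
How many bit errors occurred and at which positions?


XOR: 00000000000000

0 errors (received matches sent)


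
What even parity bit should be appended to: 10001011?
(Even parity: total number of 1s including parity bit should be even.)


Number of 1s in data: 4
Parity bit: 0

0


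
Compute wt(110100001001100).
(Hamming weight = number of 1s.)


Counting 1s in 110100001001100

6


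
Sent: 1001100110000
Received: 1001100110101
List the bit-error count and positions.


XOR: 0000000000101

2 error(s) at position(s): 10, 12


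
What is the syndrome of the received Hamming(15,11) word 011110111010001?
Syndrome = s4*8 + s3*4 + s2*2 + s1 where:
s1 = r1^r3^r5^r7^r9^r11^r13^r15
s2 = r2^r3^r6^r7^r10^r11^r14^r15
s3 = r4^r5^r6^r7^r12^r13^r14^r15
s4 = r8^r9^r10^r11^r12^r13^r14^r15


s1=0, s2=1, s3=0, s4=0

Syndrome = 2 (error at position 2)


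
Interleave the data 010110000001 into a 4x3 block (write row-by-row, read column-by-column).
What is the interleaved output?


Matrix:
  010
  110
  000
  001
Read columns: 010011000001

010011000001


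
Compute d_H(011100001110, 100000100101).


XOR: 111100101011
Count of 1s: 8

8


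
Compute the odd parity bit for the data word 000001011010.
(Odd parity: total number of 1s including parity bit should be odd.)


Number of 1s in data: 4
Parity bit: 1

1


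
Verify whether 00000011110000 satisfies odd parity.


Number of 1s: 4

No, parity error (4 ones)


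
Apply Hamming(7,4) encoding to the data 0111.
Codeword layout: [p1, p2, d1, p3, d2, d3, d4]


Parity bits: p1=0, p2=0, p3=1

0001111


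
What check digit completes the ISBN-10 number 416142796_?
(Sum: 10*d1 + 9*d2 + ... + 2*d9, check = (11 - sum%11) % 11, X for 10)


Weighted sum: 205
205 mod 11 = 7

Check digit: 4


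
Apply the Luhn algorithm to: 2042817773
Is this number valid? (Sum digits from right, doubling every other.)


Luhn sum = 42
42 mod 10 = 2

Invalid (Luhn sum mod 10 = 2)


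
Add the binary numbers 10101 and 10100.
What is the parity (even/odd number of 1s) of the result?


10101 = 21
10100 = 20
Sum = 41 = 101001
1s count = 3

odd parity (3 ones in 101001)


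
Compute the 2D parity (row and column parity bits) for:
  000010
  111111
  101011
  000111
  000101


Row parities: 10010
Column parities: 010100

Row P: 10010, Col P: 010100, Corner: 0


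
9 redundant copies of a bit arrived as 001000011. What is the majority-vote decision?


Ones: 3 out of 9
Threshold: 5

0 (3/9 voted 1)


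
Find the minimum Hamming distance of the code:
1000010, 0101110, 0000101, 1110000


Comparing all pairs, minimum distance: 3
Can detect 2 errors, correct 1 errors

3


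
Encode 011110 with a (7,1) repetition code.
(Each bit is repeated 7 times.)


Each bit -> 7 copies

000000011111111111111111111111111110000000


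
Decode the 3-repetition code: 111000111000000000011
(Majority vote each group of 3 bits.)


Groups: 111, 000, 111, 000, 000, 000, 011
Majority votes: 1010001

1010001


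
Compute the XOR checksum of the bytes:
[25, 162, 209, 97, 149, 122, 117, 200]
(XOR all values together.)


XOR chain: 25 ^ 162 ^ 209 ^ 97 ^ 149 ^ 122 ^ 117 ^ 200 = 89

89


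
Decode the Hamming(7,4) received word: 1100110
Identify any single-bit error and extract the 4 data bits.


Syndrome = 0: no error detected

Data: 0110 (no errors)


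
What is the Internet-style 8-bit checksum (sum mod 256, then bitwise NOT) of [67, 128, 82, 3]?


Sum = 280 mod 256 = 24
Complement = 231

231


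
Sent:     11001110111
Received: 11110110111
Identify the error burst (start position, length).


XOR: 00111000000

Burst at position 2, length 3


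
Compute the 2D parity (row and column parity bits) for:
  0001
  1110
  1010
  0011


Row parities: 1100
Column parities: 0110

Row P: 1100, Col P: 0110, Corner: 0


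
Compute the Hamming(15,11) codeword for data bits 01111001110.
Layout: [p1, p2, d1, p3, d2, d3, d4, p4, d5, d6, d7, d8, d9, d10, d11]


Parity bits: p1=0, p2=1, p3=0, p4=0

010011101001110


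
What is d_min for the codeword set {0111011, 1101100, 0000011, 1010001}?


Comparing all pairs, minimum distance: 3
Can detect 2 errors, correct 1 errors

3


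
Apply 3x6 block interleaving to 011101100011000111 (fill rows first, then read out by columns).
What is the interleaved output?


Matrix:
  011101
  100011
  000111
Read columns: 010100100101011111

010100100101011111


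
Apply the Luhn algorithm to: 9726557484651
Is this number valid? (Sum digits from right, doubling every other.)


Luhn sum = 64
64 mod 10 = 4

Invalid (Luhn sum mod 10 = 4)


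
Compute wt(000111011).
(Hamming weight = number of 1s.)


Counting 1s in 000111011

5


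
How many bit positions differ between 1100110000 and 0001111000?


XOR: 1101001000
Count of 1s: 4

4


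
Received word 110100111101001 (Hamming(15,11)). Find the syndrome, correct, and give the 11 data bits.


Syndrome = 8: error at position 8

Data: 00011101001 (corrected bit 8)


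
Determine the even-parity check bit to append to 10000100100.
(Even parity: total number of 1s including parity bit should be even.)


Number of 1s in data: 3
Parity bit: 1

1


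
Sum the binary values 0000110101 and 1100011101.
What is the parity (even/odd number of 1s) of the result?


0000110101 = 53
1100011101 = 797
Sum = 850 = 1101010010
1s count = 5

odd parity (5 ones in 1101010010)


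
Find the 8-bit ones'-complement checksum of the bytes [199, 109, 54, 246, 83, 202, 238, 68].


Sum = 1199 mod 256 = 175
Complement = 80

80


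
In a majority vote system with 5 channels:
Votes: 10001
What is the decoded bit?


Ones: 2 out of 5
Threshold: 3

0 (2/5 voted 1)


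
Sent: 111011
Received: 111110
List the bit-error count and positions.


XOR: 000101

2 error(s) at position(s): 3, 5


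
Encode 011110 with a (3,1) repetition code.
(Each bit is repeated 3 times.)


Each bit -> 3 copies

000111111111111000


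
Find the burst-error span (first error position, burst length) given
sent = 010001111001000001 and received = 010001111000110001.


XOR: 000000000001110000

Burst at position 11, length 3


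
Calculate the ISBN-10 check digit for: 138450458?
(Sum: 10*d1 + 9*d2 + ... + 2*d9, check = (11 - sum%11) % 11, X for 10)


Weighted sum: 206
206 mod 11 = 8

Check digit: 3


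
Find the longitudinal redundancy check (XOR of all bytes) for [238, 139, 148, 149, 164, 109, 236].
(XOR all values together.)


XOR chain: 238 ^ 139 ^ 148 ^ 149 ^ 164 ^ 109 ^ 236 = 65

65


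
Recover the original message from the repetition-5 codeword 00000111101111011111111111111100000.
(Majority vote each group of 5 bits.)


Groups: 00000, 11110, 11110, 11111, 11111, 11111, 00000
Majority votes: 0111110

0111110


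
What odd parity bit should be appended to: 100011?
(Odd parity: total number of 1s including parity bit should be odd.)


Number of 1s in data: 3
Parity bit: 0

0


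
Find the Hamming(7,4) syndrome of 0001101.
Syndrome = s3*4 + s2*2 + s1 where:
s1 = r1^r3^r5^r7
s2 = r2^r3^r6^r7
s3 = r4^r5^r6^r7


s1=0, s2=1, s3=1

Syndrome = 6 (error at position 6)


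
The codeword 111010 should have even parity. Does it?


Number of 1s: 4

Yes, parity is correct (4 ones)


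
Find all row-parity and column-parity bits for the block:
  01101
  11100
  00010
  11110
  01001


Row parities: 11100
Column parities: 00100

Row P: 11100, Col P: 00100, Corner: 1


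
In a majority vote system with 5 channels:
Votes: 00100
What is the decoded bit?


Ones: 1 out of 5
Threshold: 3

0 (1/5 voted 1)


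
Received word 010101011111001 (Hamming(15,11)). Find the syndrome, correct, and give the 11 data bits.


Syndrome = 3: error at position 3

Data: 10101111001 (corrected bit 3)


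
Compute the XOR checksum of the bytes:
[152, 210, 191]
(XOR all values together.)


XOR chain: 152 ^ 210 ^ 191 = 245

245


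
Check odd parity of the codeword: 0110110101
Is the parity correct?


Number of 1s: 6

No, parity error (6 ones)


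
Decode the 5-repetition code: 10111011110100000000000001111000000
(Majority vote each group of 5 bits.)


Groups: 10111, 01111, 01000, 00000, 00000, 11110, 00000
Majority votes: 1100010

1100010


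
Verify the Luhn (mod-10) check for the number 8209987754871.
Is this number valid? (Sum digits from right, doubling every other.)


Luhn sum = 76
76 mod 10 = 6

Invalid (Luhn sum mod 10 = 6)


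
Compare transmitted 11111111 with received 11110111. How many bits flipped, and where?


XOR: 00001000

1 error(s) at position(s): 4


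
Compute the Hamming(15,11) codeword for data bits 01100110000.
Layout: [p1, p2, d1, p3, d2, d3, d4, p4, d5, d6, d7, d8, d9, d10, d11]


Parity bits: p1=0, p2=1, p3=0, p4=0

010011000110000


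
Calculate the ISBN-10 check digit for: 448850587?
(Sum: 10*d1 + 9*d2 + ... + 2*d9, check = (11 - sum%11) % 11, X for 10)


Weighted sum: 284
284 mod 11 = 9

Check digit: 2


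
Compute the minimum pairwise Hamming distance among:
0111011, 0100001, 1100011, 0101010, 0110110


Comparing all pairs, minimum distance: 2
Can detect 1 errors, correct 0 errors

2


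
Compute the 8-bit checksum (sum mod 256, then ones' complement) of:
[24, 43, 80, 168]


Sum = 315 mod 256 = 59
Complement = 196

196


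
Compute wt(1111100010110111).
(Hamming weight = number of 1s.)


Counting 1s in 1111100010110111

11


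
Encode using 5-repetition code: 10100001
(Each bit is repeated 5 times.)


Each bit -> 5 copies

1111100000111110000000000000000000011111


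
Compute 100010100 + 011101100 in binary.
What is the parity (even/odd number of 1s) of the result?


100010100 = 276
011101100 = 236
Sum = 512 = 1000000000
1s count = 1

odd parity (1 ones in 1000000000)


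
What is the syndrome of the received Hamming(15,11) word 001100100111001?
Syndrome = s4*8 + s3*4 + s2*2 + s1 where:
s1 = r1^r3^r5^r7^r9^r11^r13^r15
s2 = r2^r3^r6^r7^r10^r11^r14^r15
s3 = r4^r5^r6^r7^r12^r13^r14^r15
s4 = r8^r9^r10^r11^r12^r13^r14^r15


s1=0, s2=1, s3=0, s4=0

Syndrome = 2 (error at position 2)


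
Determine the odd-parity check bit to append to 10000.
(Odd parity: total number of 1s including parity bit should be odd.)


Number of 1s in data: 1
Parity bit: 0

0


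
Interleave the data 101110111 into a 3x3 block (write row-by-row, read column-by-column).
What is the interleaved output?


Matrix:
  101
  110
  111
Read columns: 111011101

111011101


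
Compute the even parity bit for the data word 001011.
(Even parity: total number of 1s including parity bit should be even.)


Number of 1s in data: 3
Parity bit: 1

1


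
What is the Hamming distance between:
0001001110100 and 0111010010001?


XOR: 0110011100101
Count of 1s: 7

7


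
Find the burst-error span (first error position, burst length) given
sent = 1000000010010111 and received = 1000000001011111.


XOR: 0000000011001000

Burst at position 8, length 5


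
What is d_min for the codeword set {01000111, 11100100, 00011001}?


Comparing all pairs, minimum distance: 4
Can detect 3 errors, correct 1 errors

4


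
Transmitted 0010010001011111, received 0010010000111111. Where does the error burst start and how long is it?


XOR: 0000000001100000

Burst at position 9, length 2


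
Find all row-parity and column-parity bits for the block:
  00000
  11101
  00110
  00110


Row parities: 0000
Column parities: 11101

Row P: 0000, Col P: 11101, Corner: 0


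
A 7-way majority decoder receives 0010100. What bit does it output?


Ones: 2 out of 7
Threshold: 4

0 (2/7 voted 1)


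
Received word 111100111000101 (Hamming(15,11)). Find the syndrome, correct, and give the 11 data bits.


Syndrome = 0: no error detected

Data: 10011000101 (no errors)


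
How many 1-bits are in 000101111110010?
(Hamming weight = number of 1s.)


Counting 1s in 000101111110010

8


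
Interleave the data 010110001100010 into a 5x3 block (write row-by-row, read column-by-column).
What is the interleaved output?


Matrix:
  010
  110
  001
  100
  010
Read columns: 010101100100100

010101100100100


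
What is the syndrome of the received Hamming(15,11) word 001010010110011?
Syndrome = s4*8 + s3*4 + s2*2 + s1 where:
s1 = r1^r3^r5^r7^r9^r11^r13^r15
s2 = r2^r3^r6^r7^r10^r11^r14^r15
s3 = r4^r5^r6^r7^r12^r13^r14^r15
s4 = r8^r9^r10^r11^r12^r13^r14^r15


s1=0, s2=1, s3=1, s4=1

Syndrome = 14 (error at position 14)


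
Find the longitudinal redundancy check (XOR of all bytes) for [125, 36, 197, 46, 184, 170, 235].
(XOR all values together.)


XOR chain: 125 ^ 36 ^ 197 ^ 46 ^ 184 ^ 170 ^ 235 = 75

75


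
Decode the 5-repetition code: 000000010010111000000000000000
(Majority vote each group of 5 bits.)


Groups: 00000, 00100, 10111, 00000, 00000, 00000
Majority votes: 001000

001000


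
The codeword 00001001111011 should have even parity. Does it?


Number of 1s: 7

No, parity error (7 ones)


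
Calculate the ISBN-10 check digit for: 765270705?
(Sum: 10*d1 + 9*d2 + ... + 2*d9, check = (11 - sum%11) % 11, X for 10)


Weighted sum: 258
258 mod 11 = 5

Check digit: 6


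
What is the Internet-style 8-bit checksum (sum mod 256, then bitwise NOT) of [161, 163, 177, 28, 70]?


Sum = 599 mod 256 = 87
Complement = 168

168


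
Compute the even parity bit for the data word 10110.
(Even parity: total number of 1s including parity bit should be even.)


Number of 1s in data: 3
Parity bit: 1

1


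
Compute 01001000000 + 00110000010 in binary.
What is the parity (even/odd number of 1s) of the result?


01001000000 = 576
00110000010 = 386
Sum = 962 = 1111000010
1s count = 5

odd parity (5 ones in 1111000010)


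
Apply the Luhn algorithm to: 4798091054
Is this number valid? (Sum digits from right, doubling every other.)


Luhn sum = 48
48 mod 10 = 8

Invalid (Luhn sum mod 10 = 8)


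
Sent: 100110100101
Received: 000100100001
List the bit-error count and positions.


XOR: 100010000100

3 error(s) at position(s): 0, 4, 9


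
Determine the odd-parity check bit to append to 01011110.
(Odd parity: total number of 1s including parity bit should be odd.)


Number of 1s in data: 5
Parity bit: 0

0


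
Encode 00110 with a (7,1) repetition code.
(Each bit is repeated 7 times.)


Each bit -> 7 copies

00000000000000111111111111110000000


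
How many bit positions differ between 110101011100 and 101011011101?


XOR: 011110000001
Count of 1s: 5

5


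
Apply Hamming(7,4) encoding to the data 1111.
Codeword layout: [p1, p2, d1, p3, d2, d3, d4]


Parity bits: p1=1, p2=1, p3=1

1111111


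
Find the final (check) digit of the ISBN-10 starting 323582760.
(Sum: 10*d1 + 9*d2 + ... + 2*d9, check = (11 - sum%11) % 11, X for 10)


Weighted sum: 211
211 mod 11 = 2

Check digit: 9


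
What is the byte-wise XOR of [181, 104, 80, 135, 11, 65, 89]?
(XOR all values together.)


XOR chain: 181 ^ 104 ^ 80 ^ 135 ^ 11 ^ 65 ^ 89 = 25

25


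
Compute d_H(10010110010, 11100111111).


XOR: 01110001101
Count of 1s: 6

6


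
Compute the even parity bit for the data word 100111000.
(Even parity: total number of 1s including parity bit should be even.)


Number of 1s in data: 4
Parity bit: 0

0


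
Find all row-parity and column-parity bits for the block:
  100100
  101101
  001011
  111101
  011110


Row parities: 00110
Column parities: 100001

Row P: 00110, Col P: 100001, Corner: 0


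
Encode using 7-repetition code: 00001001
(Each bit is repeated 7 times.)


Each bit -> 7 copies

00000000000000000000000000001111111000000000000001111111


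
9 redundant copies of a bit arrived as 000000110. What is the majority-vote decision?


Ones: 2 out of 9
Threshold: 5

0 (2/9 voted 1)


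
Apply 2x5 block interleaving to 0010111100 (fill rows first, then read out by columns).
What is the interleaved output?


Matrix:
  00101
  11100
Read columns: 0101110010

0101110010


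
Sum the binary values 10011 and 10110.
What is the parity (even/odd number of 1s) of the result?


10011 = 19
10110 = 22
Sum = 41 = 101001
1s count = 3

odd parity (3 ones in 101001)


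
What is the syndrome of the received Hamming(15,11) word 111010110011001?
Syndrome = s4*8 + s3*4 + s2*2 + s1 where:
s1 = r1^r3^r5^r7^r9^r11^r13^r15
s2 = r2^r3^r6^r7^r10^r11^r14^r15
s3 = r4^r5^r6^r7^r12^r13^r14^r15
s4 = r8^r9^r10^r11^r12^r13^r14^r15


s1=0, s2=1, s3=0, s4=0

Syndrome = 2 (error at position 2)


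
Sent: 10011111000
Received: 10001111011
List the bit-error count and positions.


XOR: 00010000011

3 error(s) at position(s): 3, 9, 10


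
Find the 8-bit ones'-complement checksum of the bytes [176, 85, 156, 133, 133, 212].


Sum = 895 mod 256 = 127
Complement = 128

128


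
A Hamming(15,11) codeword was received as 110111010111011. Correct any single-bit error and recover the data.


Syndrome = 0: no error detected

Data: 01100111011 (no errors)


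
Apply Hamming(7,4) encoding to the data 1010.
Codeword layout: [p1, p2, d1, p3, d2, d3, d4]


Parity bits: p1=1, p2=0, p3=1

1011010


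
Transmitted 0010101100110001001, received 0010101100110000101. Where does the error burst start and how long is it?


XOR: 0000000000000001100

Burst at position 15, length 2


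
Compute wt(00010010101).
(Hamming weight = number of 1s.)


Counting 1s in 00010010101

4


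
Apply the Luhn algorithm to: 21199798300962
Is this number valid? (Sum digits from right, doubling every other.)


Luhn sum = 69
69 mod 10 = 9

Invalid (Luhn sum mod 10 = 9)


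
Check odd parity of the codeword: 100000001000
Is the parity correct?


Number of 1s: 2

No, parity error (2 ones)


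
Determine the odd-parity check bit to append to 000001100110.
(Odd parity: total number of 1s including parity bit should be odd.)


Number of 1s in data: 4
Parity bit: 1

1


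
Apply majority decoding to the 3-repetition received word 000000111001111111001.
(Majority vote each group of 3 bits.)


Groups: 000, 000, 111, 001, 111, 111, 001
Majority votes: 0010110

0010110


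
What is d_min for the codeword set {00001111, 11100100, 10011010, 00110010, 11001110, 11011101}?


Comparing all pairs, minimum distance: 3
Can detect 2 errors, correct 1 errors

3


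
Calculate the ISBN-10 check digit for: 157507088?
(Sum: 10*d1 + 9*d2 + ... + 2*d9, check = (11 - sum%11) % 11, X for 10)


Weighted sum: 221
221 mod 11 = 1

Check digit: X


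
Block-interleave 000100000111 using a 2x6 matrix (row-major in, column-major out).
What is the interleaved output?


Matrix:
  000100
  000111
Read columns: 000000110101

000000110101


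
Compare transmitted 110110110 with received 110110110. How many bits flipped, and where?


XOR: 000000000

0 errors (received matches sent)


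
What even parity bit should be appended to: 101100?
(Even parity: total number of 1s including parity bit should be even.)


Number of 1s in data: 3
Parity bit: 1

1


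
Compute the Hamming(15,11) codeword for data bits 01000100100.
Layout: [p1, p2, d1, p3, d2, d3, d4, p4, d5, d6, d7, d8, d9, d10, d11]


Parity bits: p1=0, p2=1, p3=0, p4=0

010010000100100


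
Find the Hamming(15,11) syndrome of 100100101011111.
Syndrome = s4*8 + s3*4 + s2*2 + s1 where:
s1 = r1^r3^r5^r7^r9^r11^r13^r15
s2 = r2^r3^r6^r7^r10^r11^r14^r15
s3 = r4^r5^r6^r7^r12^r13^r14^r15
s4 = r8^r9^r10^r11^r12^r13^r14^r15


s1=0, s2=0, s3=0, s4=0

Syndrome = 0 (no error)


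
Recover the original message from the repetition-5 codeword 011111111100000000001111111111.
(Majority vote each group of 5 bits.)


Groups: 01111, 11111, 00000, 00000, 11111, 11111
Majority votes: 110011

110011


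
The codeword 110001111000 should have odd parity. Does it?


Number of 1s: 6

No, parity error (6 ones)


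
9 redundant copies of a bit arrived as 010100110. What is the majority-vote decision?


Ones: 4 out of 9
Threshold: 5

0 (4/9 voted 1)


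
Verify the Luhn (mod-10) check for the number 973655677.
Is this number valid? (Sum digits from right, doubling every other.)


Luhn sum = 44
44 mod 10 = 4

Invalid (Luhn sum mod 10 = 4)


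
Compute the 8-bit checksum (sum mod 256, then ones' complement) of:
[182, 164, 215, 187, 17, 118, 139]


Sum = 1022 mod 256 = 254
Complement = 1

1


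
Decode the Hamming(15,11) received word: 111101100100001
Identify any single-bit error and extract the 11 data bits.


Syndrome = 0: no error detected

Data: 10110100001 (no errors)


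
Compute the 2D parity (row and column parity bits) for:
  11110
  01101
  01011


Row parities: 011
Column parities: 11000

Row P: 011, Col P: 11000, Corner: 0


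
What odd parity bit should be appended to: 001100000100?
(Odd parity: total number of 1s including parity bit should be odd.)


Number of 1s in data: 3
Parity bit: 0

0


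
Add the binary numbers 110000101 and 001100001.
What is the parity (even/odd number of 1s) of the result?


110000101 = 389
001100001 = 97
Sum = 486 = 111100110
1s count = 6

even parity (6 ones in 111100110)


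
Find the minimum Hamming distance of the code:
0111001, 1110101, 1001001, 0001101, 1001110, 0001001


Comparing all pairs, minimum distance: 1
Can detect 0 errors, correct 0 errors

1


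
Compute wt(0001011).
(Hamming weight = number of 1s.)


Counting 1s in 0001011

3


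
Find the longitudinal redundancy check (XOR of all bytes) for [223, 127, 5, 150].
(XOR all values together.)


XOR chain: 223 ^ 127 ^ 5 ^ 150 = 51

51


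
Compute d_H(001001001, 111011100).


XOR: 110010101
Count of 1s: 5

5


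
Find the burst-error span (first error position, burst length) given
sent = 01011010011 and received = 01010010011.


XOR: 00001000000

Burst at position 4, length 1


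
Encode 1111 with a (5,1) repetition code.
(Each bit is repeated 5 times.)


Each bit -> 5 copies

11111111111111111111


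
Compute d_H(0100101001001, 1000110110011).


XOR: 1100011111010
Count of 1s: 8

8


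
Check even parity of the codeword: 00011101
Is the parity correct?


Number of 1s: 4

Yes, parity is correct (4 ones)


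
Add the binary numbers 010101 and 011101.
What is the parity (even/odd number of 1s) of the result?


010101 = 21
011101 = 29
Sum = 50 = 110010
1s count = 3

odd parity (3 ones in 110010)


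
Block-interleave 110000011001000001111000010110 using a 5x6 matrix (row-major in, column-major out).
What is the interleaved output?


Matrix:
  110000
  011001
  000001
  111000
  010110
Read columns: 100101101101010000010000101100

100101101101010000010000101100


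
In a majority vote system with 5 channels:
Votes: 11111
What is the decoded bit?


Ones: 5 out of 5
Threshold: 3

1 (5/5 voted 1)


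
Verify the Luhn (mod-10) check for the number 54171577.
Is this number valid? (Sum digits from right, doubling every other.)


Luhn sum = 33
33 mod 10 = 3

Invalid (Luhn sum mod 10 = 3)


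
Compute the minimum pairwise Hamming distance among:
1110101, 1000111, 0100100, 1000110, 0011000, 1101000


Comparing all pairs, minimum distance: 1
Can detect 0 errors, correct 0 errors

1


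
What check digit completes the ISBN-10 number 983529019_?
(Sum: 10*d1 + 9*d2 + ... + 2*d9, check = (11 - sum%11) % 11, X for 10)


Weighted sum: 299
299 mod 11 = 2

Check digit: 9


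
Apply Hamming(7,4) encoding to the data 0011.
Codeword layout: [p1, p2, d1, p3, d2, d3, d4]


Parity bits: p1=1, p2=0, p3=0

1000011


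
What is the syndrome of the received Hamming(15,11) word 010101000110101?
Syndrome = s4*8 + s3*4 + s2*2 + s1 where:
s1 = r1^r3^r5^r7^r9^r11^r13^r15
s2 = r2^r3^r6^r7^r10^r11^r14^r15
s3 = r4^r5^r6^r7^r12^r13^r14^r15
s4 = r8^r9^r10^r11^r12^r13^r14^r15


s1=1, s2=1, s3=0, s4=0

Syndrome = 3 (error at position 3)


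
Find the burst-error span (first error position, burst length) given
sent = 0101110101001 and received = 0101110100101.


XOR: 0000000001100

Burst at position 9, length 2


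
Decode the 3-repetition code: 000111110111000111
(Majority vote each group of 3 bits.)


Groups: 000, 111, 110, 111, 000, 111
Majority votes: 011101

011101


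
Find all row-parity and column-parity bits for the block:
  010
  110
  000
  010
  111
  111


Row parities: 100111
Column parities: 110

Row P: 100111, Col P: 110, Corner: 0


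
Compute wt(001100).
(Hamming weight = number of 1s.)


Counting 1s in 001100

2


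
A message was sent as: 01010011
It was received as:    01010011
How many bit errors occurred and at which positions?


XOR: 00000000

0 errors (received matches sent)


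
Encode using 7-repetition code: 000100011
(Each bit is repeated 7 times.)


Each bit -> 7 copies

000000000000000000000111111100000000000000000000011111111111111


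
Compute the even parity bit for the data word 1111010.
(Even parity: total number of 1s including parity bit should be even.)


Number of 1s in data: 5
Parity bit: 1

1


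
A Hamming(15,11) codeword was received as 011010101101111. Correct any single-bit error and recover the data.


Syndrome = 0: no error detected

Data: 11011101111 (no errors)


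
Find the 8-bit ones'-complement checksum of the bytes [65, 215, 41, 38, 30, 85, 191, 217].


Sum = 882 mod 256 = 114
Complement = 141

141


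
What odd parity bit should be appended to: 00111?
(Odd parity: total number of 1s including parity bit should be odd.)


Number of 1s in data: 3
Parity bit: 0

0


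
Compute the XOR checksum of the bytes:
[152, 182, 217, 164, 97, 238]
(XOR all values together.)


XOR chain: 152 ^ 182 ^ 217 ^ 164 ^ 97 ^ 238 = 220

220


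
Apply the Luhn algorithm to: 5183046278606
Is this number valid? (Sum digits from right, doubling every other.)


Luhn sum = 65
65 mod 10 = 5

Invalid (Luhn sum mod 10 = 5)


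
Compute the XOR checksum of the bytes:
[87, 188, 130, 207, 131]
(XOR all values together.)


XOR chain: 87 ^ 188 ^ 130 ^ 207 ^ 131 = 37

37


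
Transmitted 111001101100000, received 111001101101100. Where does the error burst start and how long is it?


XOR: 000000000001100

Burst at position 11, length 2


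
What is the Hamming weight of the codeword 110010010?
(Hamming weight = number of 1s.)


Counting 1s in 110010010

4


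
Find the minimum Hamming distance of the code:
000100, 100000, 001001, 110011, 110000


Comparing all pairs, minimum distance: 1
Can detect 0 errors, correct 0 errors

1


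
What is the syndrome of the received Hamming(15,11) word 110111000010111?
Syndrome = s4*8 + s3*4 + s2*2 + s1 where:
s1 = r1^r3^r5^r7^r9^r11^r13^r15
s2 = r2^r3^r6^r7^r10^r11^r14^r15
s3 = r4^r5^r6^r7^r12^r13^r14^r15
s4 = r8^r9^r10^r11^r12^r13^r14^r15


s1=1, s2=1, s3=0, s4=0

Syndrome = 3 (error at position 3)


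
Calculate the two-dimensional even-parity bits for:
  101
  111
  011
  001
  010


Row parities: 01011
Column parities: 010

Row P: 01011, Col P: 010, Corner: 1


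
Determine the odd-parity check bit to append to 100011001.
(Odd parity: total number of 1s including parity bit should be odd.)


Number of 1s in data: 4
Parity bit: 1

1


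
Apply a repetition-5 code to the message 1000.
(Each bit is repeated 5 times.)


Each bit -> 5 copies

11111000000000000000


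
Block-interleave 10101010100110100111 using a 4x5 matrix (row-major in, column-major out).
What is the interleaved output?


Matrix:
  10101
  01010
  01101
  00111
Read columns: 10000110101101011011

10000110101101011011


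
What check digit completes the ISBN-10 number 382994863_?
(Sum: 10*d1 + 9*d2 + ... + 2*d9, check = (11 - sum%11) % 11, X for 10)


Weighted sum: 311
311 mod 11 = 3

Check digit: 8


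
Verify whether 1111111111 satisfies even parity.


Number of 1s: 10

Yes, parity is correct (10 ones)


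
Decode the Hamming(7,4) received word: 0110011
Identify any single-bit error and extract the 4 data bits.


Syndrome = 0: no error detected

Data: 1011 (no errors)


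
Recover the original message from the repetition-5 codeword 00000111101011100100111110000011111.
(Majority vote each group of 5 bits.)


Groups: 00000, 11110, 10111, 00100, 11111, 00000, 11111
Majority votes: 0110101

0110101


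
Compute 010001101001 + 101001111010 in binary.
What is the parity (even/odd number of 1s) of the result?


010001101001 = 1129
101001111010 = 2682
Sum = 3811 = 111011100011
1s count = 8

even parity (8 ones in 111011100011)


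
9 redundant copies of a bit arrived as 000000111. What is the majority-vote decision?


Ones: 3 out of 9
Threshold: 5

0 (3/9 voted 1)


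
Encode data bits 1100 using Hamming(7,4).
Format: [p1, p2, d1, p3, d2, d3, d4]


Parity bits: p1=0, p2=1, p3=1

0111100


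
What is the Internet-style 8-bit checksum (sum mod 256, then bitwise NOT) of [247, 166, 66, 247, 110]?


Sum = 836 mod 256 = 68
Complement = 187

187


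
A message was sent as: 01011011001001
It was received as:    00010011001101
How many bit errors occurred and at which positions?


XOR: 01001000000100

3 error(s) at position(s): 1, 4, 11


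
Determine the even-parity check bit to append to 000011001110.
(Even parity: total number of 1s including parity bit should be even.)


Number of 1s in data: 5
Parity bit: 1

1


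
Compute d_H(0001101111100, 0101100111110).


XOR: 0100001000010
Count of 1s: 3

3


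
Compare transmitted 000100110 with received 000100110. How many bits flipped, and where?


XOR: 000000000

0 errors (received matches sent)


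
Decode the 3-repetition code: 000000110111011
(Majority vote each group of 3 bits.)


Groups: 000, 000, 110, 111, 011
Majority votes: 00111

00111


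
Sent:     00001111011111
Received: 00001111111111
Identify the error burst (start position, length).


XOR: 00000000100000

Burst at position 8, length 1


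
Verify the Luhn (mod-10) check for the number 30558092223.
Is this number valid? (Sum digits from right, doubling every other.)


Luhn sum = 39
39 mod 10 = 9

Invalid (Luhn sum mod 10 = 9)


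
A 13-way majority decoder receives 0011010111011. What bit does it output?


Ones: 8 out of 13
Threshold: 7

1 (8/13 voted 1)


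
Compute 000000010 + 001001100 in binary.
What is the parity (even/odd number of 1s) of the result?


000000010 = 2
001001100 = 76
Sum = 78 = 1001110
1s count = 4

even parity (4 ones in 1001110)


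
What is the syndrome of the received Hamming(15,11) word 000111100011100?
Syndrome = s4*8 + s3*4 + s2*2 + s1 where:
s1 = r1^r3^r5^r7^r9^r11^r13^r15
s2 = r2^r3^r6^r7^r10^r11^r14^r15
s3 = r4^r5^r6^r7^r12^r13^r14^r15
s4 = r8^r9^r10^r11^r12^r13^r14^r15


s1=0, s2=1, s3=0, s4=1

Syndrome = 10 (error at position 10)


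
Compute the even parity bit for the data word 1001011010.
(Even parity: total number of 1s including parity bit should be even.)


Number of 1s in data: 5
Parity bit: 1

1


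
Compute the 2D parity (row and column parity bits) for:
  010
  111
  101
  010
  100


Row parities: 11011
Column parities: 110

Row P: 11011, Col P: 110, Corner: 0


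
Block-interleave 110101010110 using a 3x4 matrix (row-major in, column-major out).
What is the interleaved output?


Matrix:
  1101
  0101
  0110
Read columns: 100111001110

100111001110


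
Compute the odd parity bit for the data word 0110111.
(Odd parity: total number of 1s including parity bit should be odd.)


Number of 1s in data: 5
Parity bit: 0

0


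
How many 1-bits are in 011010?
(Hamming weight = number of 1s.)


Counting 1s in 011010

3


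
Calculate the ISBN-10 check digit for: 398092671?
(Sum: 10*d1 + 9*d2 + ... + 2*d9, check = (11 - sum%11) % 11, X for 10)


Weighted sum: 286
286 mod 11 = 0

Check digit: 0


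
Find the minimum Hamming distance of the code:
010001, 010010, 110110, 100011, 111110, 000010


Comparing all pairs, minimum distance: 1
Can detect 0 errors, correct 0 errors

1


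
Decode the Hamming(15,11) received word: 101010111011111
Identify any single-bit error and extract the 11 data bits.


Syndrome = 10: error at position 10

Data: 11011111111 (corrected bit 10)


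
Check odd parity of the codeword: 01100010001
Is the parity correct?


Number of 1s: 4

No, parity error (4 ones)


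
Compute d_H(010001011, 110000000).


XOR: 100001011
Count of 1s: 4

4


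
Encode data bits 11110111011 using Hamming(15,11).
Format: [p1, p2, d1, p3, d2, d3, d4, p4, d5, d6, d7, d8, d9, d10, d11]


Parity bits: p1=1, p2=1, p3=0, p4=1

111011110111011


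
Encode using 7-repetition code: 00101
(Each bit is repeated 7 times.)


Each bit -> 7 copies

00000000000000111111100000001111111


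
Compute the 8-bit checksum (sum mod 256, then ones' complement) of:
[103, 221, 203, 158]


Sum = 685 mod 256 = 173
Complement = 82

82


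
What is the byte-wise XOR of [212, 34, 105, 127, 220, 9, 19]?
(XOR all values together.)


XOR chain: 212 ^ 34 ^ 105 ^ 127 ^ 220 ^ 9 ^ 19 = 38

38


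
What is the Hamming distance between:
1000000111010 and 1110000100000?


XOR: 0110000011010
Count of 1s: 5

5


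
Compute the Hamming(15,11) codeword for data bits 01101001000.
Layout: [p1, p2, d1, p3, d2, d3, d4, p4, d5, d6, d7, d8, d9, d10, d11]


Parity bits: p1=0, p2=1, p3=1, p4=0

010111001001000


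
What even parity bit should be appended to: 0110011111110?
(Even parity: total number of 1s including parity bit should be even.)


Number of 1s in data: 9
Parity bit: 1

1


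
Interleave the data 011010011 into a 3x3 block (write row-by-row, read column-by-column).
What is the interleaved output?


Matrix:
  011
  010
  011
Read columns: 000111101

000111101


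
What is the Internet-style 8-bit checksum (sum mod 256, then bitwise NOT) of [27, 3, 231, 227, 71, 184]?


Sum = 743 mod 256 = 231
Complement = 24

24


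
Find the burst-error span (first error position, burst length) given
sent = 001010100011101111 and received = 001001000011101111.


XOR: 000011100000000000

Burst at position 4, length 3


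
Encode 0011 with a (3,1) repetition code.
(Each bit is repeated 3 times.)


Each bit -> 3 copies

000000111111


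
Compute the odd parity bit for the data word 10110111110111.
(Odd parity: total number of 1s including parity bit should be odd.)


Number of 1s in data: 11
Parity bit: 0

0


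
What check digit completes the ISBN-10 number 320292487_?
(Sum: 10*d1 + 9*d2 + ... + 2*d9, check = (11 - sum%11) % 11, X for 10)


Weighted sum: 180
180 mod 11 = 4

Check digit: 7


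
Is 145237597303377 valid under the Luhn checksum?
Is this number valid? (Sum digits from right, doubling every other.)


Luhn sum = 74
74 mod 10 = 4

Invalid (Luhn sum mod 10 = 4)


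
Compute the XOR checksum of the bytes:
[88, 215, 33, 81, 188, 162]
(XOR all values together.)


XOR chain: 88 ^ 215 ^ 33 ^ 81 ^ 188 ^ 162 = 225

225


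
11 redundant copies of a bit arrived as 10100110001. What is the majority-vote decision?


Ones: 5 out of 11
Threshold: 6

0 (5/11 voted 1)


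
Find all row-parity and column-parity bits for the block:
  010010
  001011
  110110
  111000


Row parities: 0101
Column parities: 010111

Row P: 0101, Col P: 010111, Corner: 0


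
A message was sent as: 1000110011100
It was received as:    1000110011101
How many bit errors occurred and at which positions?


XOR: 0000000000001

1 error(s) at position(s): 12


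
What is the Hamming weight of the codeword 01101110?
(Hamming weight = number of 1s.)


Counting 1s in 01101110

5


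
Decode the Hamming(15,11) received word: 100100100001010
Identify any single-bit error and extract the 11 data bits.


Syndrome = 0: no error detected

Data: 00010001010 (no errors)


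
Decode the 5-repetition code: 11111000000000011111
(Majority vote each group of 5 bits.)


Groups: 11111, 00000, 00000, 11111
Majority votes: 1001

1001


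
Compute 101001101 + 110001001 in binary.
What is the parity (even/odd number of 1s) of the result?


101001101 = 333
110001001 = 393
Sum = 726 = 1011010110
1s count = 6

even parity (6 ones in 1011010110)


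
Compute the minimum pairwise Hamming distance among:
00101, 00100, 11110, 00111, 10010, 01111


Comparing all pairs, minimum distance: 1
Can detect 0 errors, correct 0 errors

1


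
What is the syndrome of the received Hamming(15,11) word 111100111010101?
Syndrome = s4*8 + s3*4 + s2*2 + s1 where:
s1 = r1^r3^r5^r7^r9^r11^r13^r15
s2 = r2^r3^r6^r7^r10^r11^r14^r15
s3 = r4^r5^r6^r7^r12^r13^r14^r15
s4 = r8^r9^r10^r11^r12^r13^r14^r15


s1=1, s2=1, s3=0, s4=1

Syndrome = 11 (error at position 11)


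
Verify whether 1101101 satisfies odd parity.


Number of 1s: 5

Yes, parity is correct (5 ones)


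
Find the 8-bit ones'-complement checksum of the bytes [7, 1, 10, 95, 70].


Sum = 183 mod 256 = 183
Complement = 72

72


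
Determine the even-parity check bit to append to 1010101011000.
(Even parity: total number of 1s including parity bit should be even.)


Number of 1s in data: 6
Parity bit: 0

0


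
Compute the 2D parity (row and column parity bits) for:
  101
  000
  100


Row parities: 001
Column parities: 001

Row P: 001, Col P: 001, Corner: 1


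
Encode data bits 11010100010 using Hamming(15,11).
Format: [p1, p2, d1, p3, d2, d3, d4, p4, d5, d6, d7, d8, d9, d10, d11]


Parity bits: p1=1, p2=0, p3=1, p4=0

101110100100010


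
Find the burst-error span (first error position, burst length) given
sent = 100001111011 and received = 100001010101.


XOR: 000000101110

Burst at position 6, length 5


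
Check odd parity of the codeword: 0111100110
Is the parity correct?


Number of 1s: 6

No, parity error (6 ones)


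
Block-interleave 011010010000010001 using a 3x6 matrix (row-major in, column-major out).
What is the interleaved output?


Matrix:
  011010
  010000
  010001
Read columns: 000111100000100001

000111100000100001


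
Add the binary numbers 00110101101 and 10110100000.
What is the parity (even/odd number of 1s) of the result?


00110101101 = 429
10110100000 = 1440
Sum = 1869 = 11101001101
1s count = 7

odd parity (7 ones in 11101001101)


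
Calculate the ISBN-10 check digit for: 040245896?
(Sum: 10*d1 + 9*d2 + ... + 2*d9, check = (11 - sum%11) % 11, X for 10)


Weighted sum: 170
170 mod 11 = 5

Check digit: 6
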